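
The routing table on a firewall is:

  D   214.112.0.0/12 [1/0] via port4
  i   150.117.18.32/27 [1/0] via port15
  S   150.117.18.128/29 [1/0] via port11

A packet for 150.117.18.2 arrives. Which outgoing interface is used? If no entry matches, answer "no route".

no route

No entry's prefix contains 150.117.18.2; there is no default route.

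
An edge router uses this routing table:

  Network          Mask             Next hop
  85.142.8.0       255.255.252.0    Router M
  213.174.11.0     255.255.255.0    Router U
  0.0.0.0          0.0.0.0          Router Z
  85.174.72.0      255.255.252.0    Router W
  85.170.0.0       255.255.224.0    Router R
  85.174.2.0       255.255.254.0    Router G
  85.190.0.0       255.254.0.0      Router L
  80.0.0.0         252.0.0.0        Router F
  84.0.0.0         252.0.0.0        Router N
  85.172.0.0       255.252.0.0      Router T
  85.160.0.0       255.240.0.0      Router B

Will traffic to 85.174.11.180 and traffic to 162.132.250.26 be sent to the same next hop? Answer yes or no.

no

85.174.11.180: longest match 85.172.0.0/14 -> Router T
162.132.250.26: longest match 0.0.0.0/0 -> Router Z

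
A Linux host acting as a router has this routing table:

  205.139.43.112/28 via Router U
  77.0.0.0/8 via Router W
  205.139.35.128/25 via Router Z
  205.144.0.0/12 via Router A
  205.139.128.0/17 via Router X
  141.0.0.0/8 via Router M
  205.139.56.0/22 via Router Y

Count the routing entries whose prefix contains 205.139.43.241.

No listed prefix contains 205.139.43.241.
Total matching entries: 0.

0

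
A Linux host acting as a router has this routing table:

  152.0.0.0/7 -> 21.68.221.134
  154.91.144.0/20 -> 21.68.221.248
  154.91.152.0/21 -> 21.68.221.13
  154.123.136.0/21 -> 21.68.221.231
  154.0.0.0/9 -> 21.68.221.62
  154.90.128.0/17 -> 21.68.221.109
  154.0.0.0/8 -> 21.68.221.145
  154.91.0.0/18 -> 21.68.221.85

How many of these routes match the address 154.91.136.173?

2

Prefixes containing 154.91.136.173:
  154.0.0.0/8 (154.0.0.0 - 154.255.255.255)
  154.0.0.0/9 (154.0.0.0 - 154.127.255.255)
Total matching entries: 2.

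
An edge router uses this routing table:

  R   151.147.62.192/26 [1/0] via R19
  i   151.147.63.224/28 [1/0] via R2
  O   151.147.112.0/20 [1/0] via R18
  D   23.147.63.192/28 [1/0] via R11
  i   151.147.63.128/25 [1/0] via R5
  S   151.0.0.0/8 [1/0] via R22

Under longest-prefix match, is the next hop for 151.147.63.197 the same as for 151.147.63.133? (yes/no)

yes

151.147.63.197: longest match 151.147.63.128/25 -> R5
151.147.63.133: longest match 151.147.63.128/25 -> R5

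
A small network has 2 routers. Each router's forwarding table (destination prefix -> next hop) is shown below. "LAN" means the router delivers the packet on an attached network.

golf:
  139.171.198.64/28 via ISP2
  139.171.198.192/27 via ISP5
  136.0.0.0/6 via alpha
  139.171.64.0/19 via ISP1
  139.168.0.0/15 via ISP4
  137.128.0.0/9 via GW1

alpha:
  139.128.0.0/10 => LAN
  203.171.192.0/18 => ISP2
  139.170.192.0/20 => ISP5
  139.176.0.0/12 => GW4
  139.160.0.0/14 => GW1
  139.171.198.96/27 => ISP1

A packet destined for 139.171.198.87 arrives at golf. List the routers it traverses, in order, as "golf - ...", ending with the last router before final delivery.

golf - alpha

At golf: longest match for 139.171.198.87 is 136.0.0.0/6 -> alpha
At alpha: longest match for 139.171.198.87 is 139.128.0.0/10 -> LAN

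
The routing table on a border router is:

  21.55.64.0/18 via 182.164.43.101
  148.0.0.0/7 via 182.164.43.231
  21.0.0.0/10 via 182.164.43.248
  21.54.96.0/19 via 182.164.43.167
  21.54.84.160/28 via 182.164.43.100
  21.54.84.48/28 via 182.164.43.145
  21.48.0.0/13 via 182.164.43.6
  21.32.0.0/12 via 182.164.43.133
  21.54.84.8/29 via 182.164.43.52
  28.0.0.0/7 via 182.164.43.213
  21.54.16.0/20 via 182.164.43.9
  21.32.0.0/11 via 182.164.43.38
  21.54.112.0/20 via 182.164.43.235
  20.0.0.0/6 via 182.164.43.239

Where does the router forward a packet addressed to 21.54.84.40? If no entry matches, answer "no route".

182.164.43.6

Routes whose prefix contains 21.54.84.40:
  20.0.0.0/6 (20.0.0.0 - 23.255.255.255) -> 182.164.43.239
  21.0.0.0/10 (21.0.0.0 - 21.63.255.255) -> 182.164.43.248
  21.32.0.0/11 (21.32.0.0 - 21.63.255.255) -> 182.164.43.38
  21.48.0.0/13 (21.48.0.0 - 21.55.255.255) -> 182.164.43.6
More-specific entries that do NOT match:
  21.54.84.8/29 (21.54.84.8 - 21.54.84.15) does not contain 21.54.84.40
  21.54.84.160/28 (21.54.84.160 - 21.54.84.175) does not contain 21.54.84.40
  21.54.84.48/28 (21.54.84.48 - 21.54.84.63) does not contain 21.54.84.40
  21.54.16.0/20 (21.54.16.0 - 21.54.31.255) does not contain 21.54.84.40
  21.54.112.0/20 (21.54.112.0 - 21.54.127.255) does not contain 21.54.84.40
  21.54.96.0/19 (21.54.96.0 - 21.54.127.255) does not contain 21.54.84.40
  21.55.64.0/18 (21.55.64.0 - 21.55.127.255) does not contain 21.54.84.40
Longest matching prefix is /13 -> next hop 182.164.43.6.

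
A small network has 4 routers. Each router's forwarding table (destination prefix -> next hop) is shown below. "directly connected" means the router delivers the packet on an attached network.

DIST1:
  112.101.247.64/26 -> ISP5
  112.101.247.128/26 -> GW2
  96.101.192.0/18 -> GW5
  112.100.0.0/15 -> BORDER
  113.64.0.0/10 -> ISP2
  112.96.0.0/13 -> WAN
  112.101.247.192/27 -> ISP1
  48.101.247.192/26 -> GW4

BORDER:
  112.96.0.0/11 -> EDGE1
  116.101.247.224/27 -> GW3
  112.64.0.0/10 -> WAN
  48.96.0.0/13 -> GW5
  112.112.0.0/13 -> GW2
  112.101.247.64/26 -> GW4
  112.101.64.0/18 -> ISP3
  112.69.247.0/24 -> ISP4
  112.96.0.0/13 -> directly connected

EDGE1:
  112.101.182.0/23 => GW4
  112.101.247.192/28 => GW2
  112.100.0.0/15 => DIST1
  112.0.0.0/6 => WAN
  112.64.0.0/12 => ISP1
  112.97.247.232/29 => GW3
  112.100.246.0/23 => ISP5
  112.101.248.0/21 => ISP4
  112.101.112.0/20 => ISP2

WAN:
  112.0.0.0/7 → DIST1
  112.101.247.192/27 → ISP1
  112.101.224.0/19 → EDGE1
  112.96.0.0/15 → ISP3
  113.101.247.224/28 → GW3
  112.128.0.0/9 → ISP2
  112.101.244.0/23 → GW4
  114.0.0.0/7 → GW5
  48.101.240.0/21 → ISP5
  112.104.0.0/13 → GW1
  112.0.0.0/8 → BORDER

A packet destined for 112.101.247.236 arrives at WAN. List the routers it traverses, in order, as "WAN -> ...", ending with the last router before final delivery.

WAN -> EDGE1 -> DIST1 -> BORDER

At WAN: longest match for 112.101.247.236 is 112.101.224.0/19 -> EDGE1
At EDGE1: longest match for 112.101.247.236 is 112.100.0.0/15 -> DIST1
At DIST1: longest match for 112.101.247.236 is 112.100.0.0/15 -> BORDER
At BORDER: longest match for 112.101.247.236 is 112.96.0.0/13 -> directly connected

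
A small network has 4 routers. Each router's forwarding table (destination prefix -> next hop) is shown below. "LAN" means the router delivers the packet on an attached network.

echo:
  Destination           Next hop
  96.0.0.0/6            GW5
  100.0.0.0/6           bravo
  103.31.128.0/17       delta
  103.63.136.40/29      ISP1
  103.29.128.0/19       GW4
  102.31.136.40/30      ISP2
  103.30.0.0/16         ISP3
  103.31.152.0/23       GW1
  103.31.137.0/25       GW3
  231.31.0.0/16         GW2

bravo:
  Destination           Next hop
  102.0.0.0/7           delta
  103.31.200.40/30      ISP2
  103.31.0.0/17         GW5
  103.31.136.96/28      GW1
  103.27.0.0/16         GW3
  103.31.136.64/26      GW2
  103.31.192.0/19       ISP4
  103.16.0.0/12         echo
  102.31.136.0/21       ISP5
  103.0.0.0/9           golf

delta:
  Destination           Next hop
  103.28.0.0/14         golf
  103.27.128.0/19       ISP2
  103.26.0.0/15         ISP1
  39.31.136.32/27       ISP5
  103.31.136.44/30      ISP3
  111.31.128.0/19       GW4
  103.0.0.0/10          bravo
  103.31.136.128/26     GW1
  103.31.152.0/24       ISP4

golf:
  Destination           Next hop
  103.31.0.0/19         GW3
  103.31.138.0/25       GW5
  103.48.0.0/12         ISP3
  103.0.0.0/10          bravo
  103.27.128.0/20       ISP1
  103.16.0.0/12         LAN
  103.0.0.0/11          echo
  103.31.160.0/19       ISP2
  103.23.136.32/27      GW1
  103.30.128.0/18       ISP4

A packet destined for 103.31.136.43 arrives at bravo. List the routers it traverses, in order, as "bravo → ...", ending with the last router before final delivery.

At bravo: longest match for 103.31.136.43 is 103.16.0.0/12 -> echo
At echo: longest match for 103.31.136.43 is 103.31.128.0/17 -> delta
At delta: longest match for 103.31.136.43 is 103.28.0.0/14 -> golf
At golf: longest match for 103.31.136.43 is 103.16.0.0/12 -> LAN

bravo → echo → delta → golf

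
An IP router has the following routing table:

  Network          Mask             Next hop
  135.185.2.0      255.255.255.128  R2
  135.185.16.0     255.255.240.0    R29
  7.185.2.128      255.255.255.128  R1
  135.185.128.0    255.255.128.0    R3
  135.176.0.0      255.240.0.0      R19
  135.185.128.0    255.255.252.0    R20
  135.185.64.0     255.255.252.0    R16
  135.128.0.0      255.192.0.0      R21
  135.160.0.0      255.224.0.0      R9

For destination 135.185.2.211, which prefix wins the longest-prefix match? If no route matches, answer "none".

135.176.0.0/12

Entries matching 135.185.2.211:
  135.128.0.0/10 (135.128.0.0 - 135.191.255.255)
  135.160.0.0/11 (135.160.0.0 - 135.191.255.255)
  135.176.0.0/12 (135.176.0.0 - 135.191.255.255)
Most specific is 135.176.0.0/12.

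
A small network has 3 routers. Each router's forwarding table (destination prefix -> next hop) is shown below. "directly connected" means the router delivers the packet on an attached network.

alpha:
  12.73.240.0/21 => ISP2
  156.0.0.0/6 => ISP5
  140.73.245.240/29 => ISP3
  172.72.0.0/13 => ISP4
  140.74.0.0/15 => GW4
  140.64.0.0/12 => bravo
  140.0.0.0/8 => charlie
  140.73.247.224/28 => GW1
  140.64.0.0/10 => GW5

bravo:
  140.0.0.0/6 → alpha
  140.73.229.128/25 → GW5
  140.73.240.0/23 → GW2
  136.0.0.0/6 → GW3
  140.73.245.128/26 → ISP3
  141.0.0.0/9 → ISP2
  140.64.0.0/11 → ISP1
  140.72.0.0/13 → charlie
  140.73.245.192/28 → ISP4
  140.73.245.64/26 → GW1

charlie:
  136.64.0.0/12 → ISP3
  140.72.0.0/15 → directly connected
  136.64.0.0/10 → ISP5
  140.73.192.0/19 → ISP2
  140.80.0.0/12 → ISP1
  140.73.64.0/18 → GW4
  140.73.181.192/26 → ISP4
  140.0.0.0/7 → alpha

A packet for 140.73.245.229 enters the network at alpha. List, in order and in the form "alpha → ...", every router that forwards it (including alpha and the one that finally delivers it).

alpha → bravo → charlie

At alpha: longest match for 140.73.245.229 is 140.64.0.0/12 -> bravo
At bravo: longest match for 140.73.245.229 is 140.72.0.0/13 -> charlie
At charlie: longest match for 140.73.245.229 is 140.72.0.0/15 -> directly connected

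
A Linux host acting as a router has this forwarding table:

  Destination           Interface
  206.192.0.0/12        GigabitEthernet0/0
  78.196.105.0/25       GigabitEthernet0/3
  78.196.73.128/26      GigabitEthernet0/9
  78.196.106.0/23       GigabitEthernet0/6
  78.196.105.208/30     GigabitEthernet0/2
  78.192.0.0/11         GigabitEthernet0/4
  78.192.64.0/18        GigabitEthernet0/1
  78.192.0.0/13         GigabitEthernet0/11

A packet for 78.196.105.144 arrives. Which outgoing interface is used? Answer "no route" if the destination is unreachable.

Routes whose prefix contains 78.196.105.144:
  78.192.0.0/11 (78.192.0.0 - 78.223.255.255) -> GigabitEthernet0/4
  78.192.0.0/13 (78.192.0.0 - 78.199.255.255) -> GigabitEthernet0/11
More-specific entries that do NOT match:
  78.196.105.208/30 (78.196.105.208 - 78.196.105.211) does not contain 78.196.105.144
  78.196.73.128/26 (78.196.73.128 - 78.196.73.191) does not contain 78.196.105.144
  78.196.105.0/25 (78.196.105.0 - 78.196.105.127) does not contain 78.196.105.144
  78.196.106.0/23 (78.196.106.0 - 78.196.107.255) does not contain 78.196.105.144
  78.192.64.0/18 (78.192.64.0 - 78.192.127.255) does not contain 78.196.105.144
Longest matching prefix is /13 -> interface GigabitEthernet0/11.

GigabitEthernet0/11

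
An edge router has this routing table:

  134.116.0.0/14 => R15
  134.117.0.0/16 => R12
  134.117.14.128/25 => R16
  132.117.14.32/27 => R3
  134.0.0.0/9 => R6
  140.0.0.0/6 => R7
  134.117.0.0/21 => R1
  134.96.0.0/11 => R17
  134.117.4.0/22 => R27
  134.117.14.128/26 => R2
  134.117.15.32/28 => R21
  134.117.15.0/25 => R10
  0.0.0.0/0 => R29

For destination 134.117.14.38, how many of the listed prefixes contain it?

5

Prefixes containing 134.117.14.38:
  0.0.0.0/0 (default, matches everything)
  134.0.0.0/9 (134.0.0.0 - 134.127.255.255)
  134.96.0.0/11 (134.96.0.0 - 134.127.255.255)
  134.116.0.0/14 (134.116.0.0 - 134.119.255.255)
  134.117.0.0/16 (134.117.0.0 - 134.117.255.255)
Total matching entries: 5.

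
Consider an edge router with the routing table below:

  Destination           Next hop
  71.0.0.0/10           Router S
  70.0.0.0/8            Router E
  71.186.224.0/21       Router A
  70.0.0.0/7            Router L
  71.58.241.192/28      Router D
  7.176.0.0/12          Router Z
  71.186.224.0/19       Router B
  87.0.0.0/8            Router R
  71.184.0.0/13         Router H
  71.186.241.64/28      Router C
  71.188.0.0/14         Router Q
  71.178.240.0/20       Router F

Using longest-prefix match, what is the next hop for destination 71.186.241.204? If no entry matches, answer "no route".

Routes whose prefix contains 71.186.241.204:
  70.0.0.0/7 (70.0.0.0 - 71.255.255.255) -> Router L
  71.184.0.0/13 (71.184.0.0 - 71.191.255.255) -> Router H
  71.186.224.0/19 (71.186.224.0 - 71.186.255.255) -> Router B
More-specific entries that do NOT match:
  71.58.241.192/28 (71.58.241.192 - 71.58.241.207) does not contain 71.186.241.204
  71.186.241.64/28 (71.186.241.64 - 71.186.241.79) does not contain 71.186.241.204
  71.186.224.0/21 (71.186.224.0 - 71.186.231.255) does not contain 71.186.241.204
  71.178.240.0/20 (71.178.240.0 - 71.178.255.255) does not contain 71.186.241.204
Longest matching prefix is /19 -> next hop Router B.

Router B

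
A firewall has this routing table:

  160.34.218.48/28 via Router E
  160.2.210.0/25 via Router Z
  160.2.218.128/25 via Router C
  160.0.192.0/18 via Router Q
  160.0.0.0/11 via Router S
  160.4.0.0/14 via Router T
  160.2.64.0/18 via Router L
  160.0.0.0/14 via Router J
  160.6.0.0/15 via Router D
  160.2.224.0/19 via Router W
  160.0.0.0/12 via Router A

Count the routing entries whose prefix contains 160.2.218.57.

3

Prefixes containing 160.2.218.57:
  160.0.0.0/11 (160.0.0.0 - 160.31.255.255)
  160.0.0.0/12 (160.0.0.0 - 160.15.255.255)
  160.0.0.0/14 (160.0.0.0 - 160.3.255.255)
Total matching entries: 3.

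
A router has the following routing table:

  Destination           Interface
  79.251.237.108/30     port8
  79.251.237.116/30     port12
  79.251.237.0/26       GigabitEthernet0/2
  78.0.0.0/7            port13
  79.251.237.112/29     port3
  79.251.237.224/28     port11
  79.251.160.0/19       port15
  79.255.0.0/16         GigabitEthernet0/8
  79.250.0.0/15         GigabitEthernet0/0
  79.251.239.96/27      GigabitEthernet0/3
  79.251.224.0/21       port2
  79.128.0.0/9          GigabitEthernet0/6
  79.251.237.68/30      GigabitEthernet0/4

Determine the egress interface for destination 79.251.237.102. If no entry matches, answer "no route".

GigabitEthernet0/0

Routes whose prefix contains 79.251.237.102:
  78.0.0.0/7 (78.0.0.0 - 79.255.255.255) -> port13
  79.128.0.0/9 (79.128.0.0 - 79.255.255.255) -> GigabitEthernet0/6
  79.250.0.0/15 (79.250.0.0 - 79.251.255.255) -> GigabitEthernet0/0
More-specific entries that do NOT match:
  79.251.237.108/30 (79.251.237.108 - 79.251.237.111) does not contain 79.251.237.102
  79.251.237.116/30 (79.251.237.116 - 79.251.237.119) does not contain 79.251.237.102
  79.251.237.68/30 (79.251.237.68 - 79.251.237.71) does not contain 79.251.237.102
  79.251.237.112/29 (79.251.237.112 - 79.251.237.119) does not contain 79.251.237.102
  79.251.237.224/28 (79.251.237.224 - 79.251.237.239) does not contain 79.251.237.102
  79.251.239.96/27 (79.251.239.96 - 79.251.239.127) does not contain 79.251.237.102
  79.251.237.0/26 (79.251.237.0 - 79.251.237.63) does not contain 79.251.237.102
  79.251.224.0/21 (79.251.224.0 - 79.251.231.255) does not contain 79.251.237.102
  79.251.160.0/19 (79.251.160.0 - 79.251.191.255) does not contain 79.251.237.102
  79.255.0.0/16 (79.255.0.0 - 79.255.255.255) does not contain 79.251.237.102
Longest matching prefix is /15 -> interface GigabitEthernet0/0.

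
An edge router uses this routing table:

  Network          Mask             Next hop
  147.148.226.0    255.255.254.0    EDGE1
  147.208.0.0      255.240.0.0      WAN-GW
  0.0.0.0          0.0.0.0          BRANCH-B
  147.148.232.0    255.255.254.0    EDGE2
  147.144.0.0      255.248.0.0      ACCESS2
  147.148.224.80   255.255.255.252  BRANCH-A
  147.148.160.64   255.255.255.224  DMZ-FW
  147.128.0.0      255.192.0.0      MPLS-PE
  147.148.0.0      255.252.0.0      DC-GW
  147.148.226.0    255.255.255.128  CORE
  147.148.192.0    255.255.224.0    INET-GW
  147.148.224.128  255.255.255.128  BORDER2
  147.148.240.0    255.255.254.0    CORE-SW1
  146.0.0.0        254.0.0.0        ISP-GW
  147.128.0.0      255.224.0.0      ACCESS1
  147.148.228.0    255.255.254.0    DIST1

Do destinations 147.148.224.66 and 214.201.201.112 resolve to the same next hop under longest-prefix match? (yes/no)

147.148.224.66: longest match 147.148.0.0/14 -> DC-GW
214.201.201.112: longest match 0.0.0.0/0 -> BRANCH-B

no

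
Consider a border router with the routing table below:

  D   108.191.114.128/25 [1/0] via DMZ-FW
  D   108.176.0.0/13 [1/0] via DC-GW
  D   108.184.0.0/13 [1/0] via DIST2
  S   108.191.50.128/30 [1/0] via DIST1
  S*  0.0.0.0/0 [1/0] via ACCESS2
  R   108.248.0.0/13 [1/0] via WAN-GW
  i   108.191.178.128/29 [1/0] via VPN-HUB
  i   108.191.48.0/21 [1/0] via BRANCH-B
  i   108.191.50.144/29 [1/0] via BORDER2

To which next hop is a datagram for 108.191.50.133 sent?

BRANCH-B

Routes whose prefix contains 108.191.50.133:
  0.0.0.0/0 (default, matches everything) -> ACCESS2
  108.184.0.0/13 (108.184.0.0 - 108.191.255.255) -> DIST2
  108.191.48.0/21 (108.191.48.0 - 108.191.55.255) -> BRANCH-B
More-specific entries that do NOT match:
  108.191.50.128/30 (108.191.50.128 - 108.191.50.131) does not contain 108.191.50.133
  108.191.178.128/29 (108.191.178.128 - 108.191.178.135) does not contain 108.191.50.133
  108.191.50.144/29 (108.191.50.144 - 108.191.50.151) does not contain 108.191.50.133
  108.191.114.128/25 (108.191.114.128 - 108.191.114.255) does not contain 108.191.50.133
Longest matching prefix is /21 -> next hop BRANCH-B.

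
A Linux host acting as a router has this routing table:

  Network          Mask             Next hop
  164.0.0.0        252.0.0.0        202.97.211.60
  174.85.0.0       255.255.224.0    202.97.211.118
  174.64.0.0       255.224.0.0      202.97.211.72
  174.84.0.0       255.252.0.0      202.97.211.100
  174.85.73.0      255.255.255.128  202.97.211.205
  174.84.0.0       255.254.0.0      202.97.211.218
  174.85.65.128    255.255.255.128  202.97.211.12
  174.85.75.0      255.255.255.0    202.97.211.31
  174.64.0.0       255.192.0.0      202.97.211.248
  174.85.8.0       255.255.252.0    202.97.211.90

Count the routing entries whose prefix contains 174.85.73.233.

Prefixes containing 174.85.73.233:
  174.64.0.0/10 (174.64.0.0 - 174.127.255.255)
  174.64.0.0/11 (174.64.0.0 - 174.95.255.255)
  174.84.0.0/14 (174.84.0.0 - 174.87.255.255)
  174.84.0.0/15 (174.84.0.0 - 174.85.255.255)
Total matching entries: 4.

4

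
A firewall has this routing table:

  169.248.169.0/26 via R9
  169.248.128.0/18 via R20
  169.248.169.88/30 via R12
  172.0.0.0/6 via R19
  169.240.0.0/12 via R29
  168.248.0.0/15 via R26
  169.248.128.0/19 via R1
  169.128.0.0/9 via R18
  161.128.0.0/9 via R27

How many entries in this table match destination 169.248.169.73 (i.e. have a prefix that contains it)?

3

Prefixes containing 169.248.169.73:
  169.128.0.0/9 (169.128.0.0 - 169.255.255.255)
  169.240.0.0/12 (169.240.0.0 - 169.255.255.255)
  169.248.128.0/18 (169.248.128.0 - 169.248.191.255)
Total matching entries: 3.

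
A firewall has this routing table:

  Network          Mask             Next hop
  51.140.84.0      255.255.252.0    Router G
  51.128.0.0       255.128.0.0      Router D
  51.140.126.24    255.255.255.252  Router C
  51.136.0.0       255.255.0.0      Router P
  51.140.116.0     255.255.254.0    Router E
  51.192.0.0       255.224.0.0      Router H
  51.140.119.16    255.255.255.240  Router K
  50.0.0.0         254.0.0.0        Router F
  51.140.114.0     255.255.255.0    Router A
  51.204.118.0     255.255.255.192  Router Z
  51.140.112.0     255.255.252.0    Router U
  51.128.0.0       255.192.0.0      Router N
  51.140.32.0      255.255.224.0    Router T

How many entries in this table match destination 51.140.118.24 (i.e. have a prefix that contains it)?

3

Prefixes containing 51.140.118.24:
  50.0.0.0/7 (50.0.0.0 - 51.255.255.255)
  51.128.0.0/9 (51.128.0.0 - 51.255.255.255)
  51.128.0.0/10 (51.128.0.0 - 51.191.255.255)
Total matching entries: 3.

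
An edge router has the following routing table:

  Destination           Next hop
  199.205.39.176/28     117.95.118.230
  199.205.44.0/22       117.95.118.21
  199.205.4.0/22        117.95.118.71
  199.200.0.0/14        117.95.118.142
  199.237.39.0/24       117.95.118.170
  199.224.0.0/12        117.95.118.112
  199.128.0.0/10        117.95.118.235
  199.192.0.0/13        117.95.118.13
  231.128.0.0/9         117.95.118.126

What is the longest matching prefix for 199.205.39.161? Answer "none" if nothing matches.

none

199.205.39.161 is outside every listed prefix and there is no default route.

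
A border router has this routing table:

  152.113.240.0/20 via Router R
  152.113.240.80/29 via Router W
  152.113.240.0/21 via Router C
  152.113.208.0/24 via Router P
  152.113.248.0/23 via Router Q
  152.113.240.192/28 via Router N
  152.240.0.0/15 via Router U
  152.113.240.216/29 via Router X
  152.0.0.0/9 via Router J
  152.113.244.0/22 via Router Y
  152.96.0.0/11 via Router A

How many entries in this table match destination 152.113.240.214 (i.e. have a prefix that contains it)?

Prefixes containing 152.113.240.214:
  152.0.0.0/9 (152.0.0.0 - 152.127.255.255)
  152.96.0.0/11 (152.96.0.0 - 152.127.255.255)
  152.113.240.0/20 (152.113.240.0 - 152.113.255.255)
  152.113.240.0/21 (152.113.240.0 - 152.113.247.255)
Total matching entries: 4.

4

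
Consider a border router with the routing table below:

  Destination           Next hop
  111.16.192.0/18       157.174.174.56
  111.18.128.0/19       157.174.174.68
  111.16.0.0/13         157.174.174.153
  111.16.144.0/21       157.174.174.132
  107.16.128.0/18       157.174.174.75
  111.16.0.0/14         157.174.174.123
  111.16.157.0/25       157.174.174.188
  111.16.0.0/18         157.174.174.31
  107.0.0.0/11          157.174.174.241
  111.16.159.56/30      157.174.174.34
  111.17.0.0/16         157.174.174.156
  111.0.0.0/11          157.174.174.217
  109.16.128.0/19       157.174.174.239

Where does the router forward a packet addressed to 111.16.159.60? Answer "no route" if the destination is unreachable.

157.174.174.123

Routes whose prefix contains 111.16.159.60:
  111.0.0.0/11 (111.0.0.0 - 111.31.255.255) -> 157.174.174.217
  111.16.0.0/13 (111.16.0.0 - 111.23.255.255) -> 157.174.174.153
  111.16.0.0/14 (111.16.0.0 - 111.19.255.255) -> 157.174.174.123
More-specific entries that do NOT match:
  111.16.159.56/30 (111.16.159.56 - 111.16.159.59) does not contain 111.16.159.60
  111.16.157.0/25 (111.16.157.0 - 111.16.157.127) does not contain 111.16.159.60
  111.16.144.0/21 (111.16.144.0 - 111.16.151.255) does not contain 111.16.159.60
  111.18.128.0/19 (111.18.128.0 - 111.18.159.255) does not contain 111.16.159.60
  109.16.128.0/19 (109.16.128.0 - 109.16.159.255) does not contain 111.16.159.60
  111.16.192.0/18 (111.16.192.0 - 111.16.255.255) does not contain 111.16.159.60
  107.16.128.0/18 (107.16.128.0 - 107.16.191.255) does not contain 111.16.159.60
  111.16.0.0/18 (111.16.0.0 - 111.16.63.255) does not contain 111.16.159.60
  111.17.0.0/16 (111.17.0.0 - 111.17.255.255) does not contain 111.16.159.60
Longest matching prefix is /14 -> next hop 157.174.174.123.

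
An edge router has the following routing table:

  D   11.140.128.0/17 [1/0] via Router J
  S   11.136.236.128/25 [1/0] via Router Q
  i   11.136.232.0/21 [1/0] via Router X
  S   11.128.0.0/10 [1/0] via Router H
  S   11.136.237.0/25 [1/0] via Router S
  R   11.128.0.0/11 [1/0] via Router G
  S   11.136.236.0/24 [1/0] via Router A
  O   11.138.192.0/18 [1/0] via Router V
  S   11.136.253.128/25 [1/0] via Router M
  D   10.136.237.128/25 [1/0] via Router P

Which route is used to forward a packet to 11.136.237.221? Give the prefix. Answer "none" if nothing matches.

Entries matching 11.136.237.221:
  11.128.0.0/10 (11.128.0.0 - 11.191.255.255)
  11.128.0.0/11 (11.128.0.0 - 11.159.255.255)
  11.136.232.0/21 (11.136.232.0 - 11.136.239.255)
Most specific is 11.136.232.0/21.

11.136.232.0/21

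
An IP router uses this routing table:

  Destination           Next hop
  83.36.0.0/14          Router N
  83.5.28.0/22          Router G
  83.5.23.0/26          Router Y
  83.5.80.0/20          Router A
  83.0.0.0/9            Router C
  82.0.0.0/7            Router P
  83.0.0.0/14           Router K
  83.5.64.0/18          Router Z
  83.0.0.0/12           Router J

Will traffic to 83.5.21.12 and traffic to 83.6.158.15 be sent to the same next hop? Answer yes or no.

83.5.21.12: longest match 83.0.0.0/12 -> Router J
83.6.158.15: longest match 83.0.0.0/12 -> Router J

yes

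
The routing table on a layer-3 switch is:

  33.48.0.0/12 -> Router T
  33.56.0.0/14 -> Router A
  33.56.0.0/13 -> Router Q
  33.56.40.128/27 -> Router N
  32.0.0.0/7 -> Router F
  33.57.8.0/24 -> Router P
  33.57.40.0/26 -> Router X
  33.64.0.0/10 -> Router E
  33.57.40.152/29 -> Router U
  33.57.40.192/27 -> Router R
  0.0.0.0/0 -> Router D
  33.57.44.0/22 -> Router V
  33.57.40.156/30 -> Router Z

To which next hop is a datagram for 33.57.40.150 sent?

Router A

Routes whose prefix contains 33.57.40.150:
  0.0.0.0/0 (default, matches everything) -> Router D
  32.0.0.0/7 (32.0.0.0 - 33.255.255.255) -> Router F
  33.48.0.0/12 (33.48.0.0 - 33.63.255.255) -> Router T
  33.56.0.0/13 (33.56.0.0 - 33.63.255.255) -> Router Q
  33.56.0.0/14 (33.56.0.0 - 33.59.255.255) -> Router A
More-specific entries that do NOT match:
  33.57.40.156/30 (33.57.40.156 - 33.57.40.159) does not contain 33.57.40.150
  33.57.40.152/29 (33.57.40.152 - 33.57.40.159) does not contain 33.57.40.150
  33.56.40.128/27 (33.56.40.128 - 33.56.40.159) does not contain 33.57.40.150
  33.57.40.192/27 (33.57.40.192 - 33.57.40.223) does not contain 33.57.40.150
  33.57.40.0/26 (33.57.40.0 - 33.57.40.63) does not contain 33.57.40.150
  33.57.8.0/24 (33.57.8.0 - 33.57.8.255) does not contain 33.57.40.150
  33.57.44.0/22 (33.57.44.0 - 33.57.47.255) does not contain 33.57.40.150
Longest matching prefix is /14 -> next hop Router A.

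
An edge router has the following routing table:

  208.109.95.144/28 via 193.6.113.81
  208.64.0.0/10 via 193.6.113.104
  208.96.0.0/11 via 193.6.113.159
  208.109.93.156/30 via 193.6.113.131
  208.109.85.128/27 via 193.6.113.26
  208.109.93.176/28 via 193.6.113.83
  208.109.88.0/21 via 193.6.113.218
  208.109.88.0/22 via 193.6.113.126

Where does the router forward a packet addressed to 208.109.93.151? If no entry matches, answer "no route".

193.6.113.218

Routes whose prefix contains 208.109.93.151:
  208.64.0.0/10 (208.64.0.0 - 208.127.255.255) -> 193.6.113.104
  208.96.0.0/11 (208.96.0.0 - 208.127.255.255) -> 193.6.113.159
  208.109.88.0/21 (208.109.88.0 - 208.109.95.255) -> 193.6.113.218
More-specific entries that do NOT match:
  208.109.93.156/30 (208.109.93.156 - 208.109.93.159) does not contain 208.109.93.151
  208.109.95.144/28 (208.109.95.144 - 208.109.95.159) does not contain 208.109.93.151
  208.109.93.176/28 (208.109.93.176 - 208.109.93.191) does not contain 208.109.93.151
  208.109.85.128/27 (208.109.85.128 - 208.109.85.159) does not contain 208.109.93.151
  208.109.88.0/22 (208.109.88.0 - 208.109.91.255) does not contain 208.109.93.151
Longest matching prefix is /21 -> next hop 193.6.113.218.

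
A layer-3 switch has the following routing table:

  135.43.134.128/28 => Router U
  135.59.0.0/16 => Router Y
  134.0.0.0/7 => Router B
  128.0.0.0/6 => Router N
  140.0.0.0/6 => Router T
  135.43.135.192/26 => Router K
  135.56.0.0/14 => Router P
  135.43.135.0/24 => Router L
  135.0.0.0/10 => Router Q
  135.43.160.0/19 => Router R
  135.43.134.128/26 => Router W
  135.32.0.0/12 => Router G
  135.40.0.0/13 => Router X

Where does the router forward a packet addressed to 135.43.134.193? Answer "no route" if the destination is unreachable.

Routes whose prefix contains 135.43.134.193:
  134.0.0.0/7 (134.0.0.0 - 135.255.255.255) -> Router B
  135.0.0.0/10 (135.0.0.0 - 135.63.255.255) -> Router Q
  135.32.0.0/12 (135.32.0.0 - 135.47.255.255) -> Router G
  135.40.0.0/13 (135.40.0.0 - 135.47.255.255) -> Router X
More-specific entries that do NOT match:
  135.43.134.128/28 (135.43.134.128 - 135.43.134.143) does not contain 135.43.134.193
  135.43.135.192/26 (135.43.135.192 - 135.43.135.255) does not contain 135.43.134.193
  135.43.134.128/26 (135.43.134.128 - 135.43.134.191) does not contain 135.43.134.193
  135.43.135.0/24 (135.43.135.0 - 135.43.135.255) does not contain 135.43.134.193
  135.43.160.0/19 (135.43.160.0 - 135.43.191.255) does not contain 135.43.134.193
  135.59.0.0/16 (135.59.0.0 - 135.59.255.255) does not contain 135.43.134.193
  135.56.0.0/14 (135.56.0.0 - 135.59.255.255) does not contain 135.43.134.193
Longest matching prefix is /13 -> next hop Router X.

Router X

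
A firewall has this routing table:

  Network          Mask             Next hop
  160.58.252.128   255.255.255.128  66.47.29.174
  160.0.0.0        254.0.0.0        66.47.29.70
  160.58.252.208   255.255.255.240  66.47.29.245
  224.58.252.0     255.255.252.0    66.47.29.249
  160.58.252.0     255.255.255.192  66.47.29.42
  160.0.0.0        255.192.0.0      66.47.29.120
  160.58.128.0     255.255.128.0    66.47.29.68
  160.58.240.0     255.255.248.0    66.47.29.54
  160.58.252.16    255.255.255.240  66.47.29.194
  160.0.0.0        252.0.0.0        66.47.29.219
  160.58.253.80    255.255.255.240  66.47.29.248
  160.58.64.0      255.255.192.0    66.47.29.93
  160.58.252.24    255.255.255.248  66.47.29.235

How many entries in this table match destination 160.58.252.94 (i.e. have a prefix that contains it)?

4

Prefixes containing 160.58.252.94:
  160.0.0.0/6 (160.0.0.0 - 163.255.255.255)
  160.0.0.0/7 (160.0.0.0 - 161.255.255.255)
  160.0.0.0/10 (160.0.0.0 - 160.63.255.255)
  160.58.128.0/17 (160.58.128.0 - 160.58.255.255)
Total matching entries: 4.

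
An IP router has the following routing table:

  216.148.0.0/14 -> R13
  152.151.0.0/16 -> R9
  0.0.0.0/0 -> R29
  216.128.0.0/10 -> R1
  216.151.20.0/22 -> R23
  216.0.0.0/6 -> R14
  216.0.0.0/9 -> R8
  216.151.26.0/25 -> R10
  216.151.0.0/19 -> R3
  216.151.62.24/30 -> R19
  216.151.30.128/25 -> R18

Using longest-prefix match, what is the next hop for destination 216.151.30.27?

R3

Routes whose prefix contains 216.151.30.27:
  0.0.0.0/0 (default, matches everything) -> R29
  216.0.0.0/6 (216.0.0.0 - 219.255.255.255) -> R14
  216.128.0.0/10 (216.128.0.0 - 216.191.255.255) -> R1
  216.148.0.0/14 (216.148.0.0 - 216.151.255.255) -> R13
  216.151.0.0/19 (216.151.0.0 - 216.151.31.255) -> R3
More-specific entries that do NOT match:
  216.151.62.24/30 (216.151.62.24 - 216.151.62.27) does not contain 216.151.30.27
  216.151.26.0/25 (216.151.26.0 - 216.151.26.127) does not contain 216.151.30.27
  216.151.30.128/25 (216.151.30.128 - 216.151.30.255) does not contain 216.151.30.27
  216.151.20.0/22 (216.151.20.0 - 216.151.23.255) does not contain 216.151.30.27
Longest matching prefix is /19 -> next hop R3.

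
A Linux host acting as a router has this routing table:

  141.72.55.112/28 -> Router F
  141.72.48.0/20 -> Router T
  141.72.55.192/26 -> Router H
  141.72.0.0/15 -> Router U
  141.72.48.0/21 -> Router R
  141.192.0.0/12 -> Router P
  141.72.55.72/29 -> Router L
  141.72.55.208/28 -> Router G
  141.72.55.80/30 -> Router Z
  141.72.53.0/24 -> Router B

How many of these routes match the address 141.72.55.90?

3

Prefixes containing 141.72.55.90:
  141.72.0.0/15 (141.72.0.0 - 141.73.255.255)
  141.72.48.0/20 (141.72.48.0 - 141.72.63.255)
  141.72.48.0/21 (141.72.48.0 - 141.72.55.255)
Total matching entries: 3.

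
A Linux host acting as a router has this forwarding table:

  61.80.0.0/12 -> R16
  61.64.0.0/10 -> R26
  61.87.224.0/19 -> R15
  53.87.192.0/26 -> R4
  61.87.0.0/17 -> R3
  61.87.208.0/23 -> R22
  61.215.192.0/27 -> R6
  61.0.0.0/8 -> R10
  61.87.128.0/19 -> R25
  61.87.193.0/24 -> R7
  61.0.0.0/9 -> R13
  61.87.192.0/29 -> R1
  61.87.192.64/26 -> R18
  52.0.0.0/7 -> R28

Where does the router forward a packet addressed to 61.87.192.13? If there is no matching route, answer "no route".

Routes whose prefix contains 61.87.192.13:
  61.0.0.0/8 (61.0.0.0 - 61.255.255.255) -> R10
  61.0.0.0/9 (61.0.0.0 - 61.127.255.255) -> R13
  61.64.0.0/10 (61.64.0.0 - 61.127.255.255) -> R26
  61.80.0.0/12 (61.80.0.0 - 61.95.255.255) -> R16
More-specific entries that do NOT match:
  61.87.192.0/29 (61.87.192.0 - 61.87.192.7) does not contain 61.87.192.13
  61.215.192.0/27 (61.215.192.0 - 61.215.192.31) does not contain 61.87.192.13
  53.87.192.0/26 (53.87.192.0 - 53.87.192.63) does not contain 61.87.192.13
  61.87.192.64/26 (61.87.192.64 - 61.87.192.127) does not contain 61.87.192.13
  61.87.193.0/24 (61.87.193.0 - 61.87.193.255) does not contain 61.87.192.13
  61.87.208.0/23 (61.87.208.0 - 61.87.209.255) does not contain 61.87.192.13
  61.87.224.0/19 (61.87.224.0 - 61.87.255.255) does not contain 61.87.192.13
  61.87.128.0/19 (61.87.128.0 - 61.87.159.255) does not contain 61.87.192.13
  61.87.0.0/17 (61.87.0.0 - 61.87.127.255) does not contain 61.87.192.13
Longest matching prefix is /12 -> next hop R16.

R16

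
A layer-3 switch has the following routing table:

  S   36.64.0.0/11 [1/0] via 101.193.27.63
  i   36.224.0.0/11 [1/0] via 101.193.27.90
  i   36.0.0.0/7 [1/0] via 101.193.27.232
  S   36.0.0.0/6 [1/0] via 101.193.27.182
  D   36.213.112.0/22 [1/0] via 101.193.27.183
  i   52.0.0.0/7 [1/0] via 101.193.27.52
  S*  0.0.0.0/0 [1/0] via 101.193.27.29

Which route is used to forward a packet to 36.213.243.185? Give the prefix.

Entries matching 36.213.243.185:
  0.0.0.0/0 (default, matches everything)
  36.0.0.0/6 (36.0.0.0 - 39.255.255.255)
  36.0.0.0/7 (36.0.0.0 - 37.255.255.255)
Most specific is 36.0.0.0/7.

36.0.0.0/7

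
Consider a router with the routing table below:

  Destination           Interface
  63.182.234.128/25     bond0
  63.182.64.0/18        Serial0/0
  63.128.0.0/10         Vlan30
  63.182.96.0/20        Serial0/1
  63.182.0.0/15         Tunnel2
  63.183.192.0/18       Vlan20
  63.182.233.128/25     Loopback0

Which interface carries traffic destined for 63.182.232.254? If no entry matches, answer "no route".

Tunnel2

Routes whose prefix contains 63.182.232.254:
  63.128.0.0/10 (63.128.0.0 - 63.191.255.255) -> Vlan30
  63.182.0.0/15 (63.182.0.0 - 63.183.255.255) -> Tunnel2
More-specific entries that do NOT match:
  63.182.234.128/25 (63.182.234.128 - 63.182.234.255) does not contain 63.182.232.254
  63.182.233.128/25 (63.182.233.128 - 63.182.233.255) does not contain 63.182.232.254
  63.182.96.0/20 (63.182.96.0 - 63.182.111.255) does not contain 63.182.232.254
  63.182.64.0/18 (63.182.64.0 - 63.182.127.255) does not contain 63.182.232.254
  63.183.192.0/18 (63.183.192.0 - 63.183.255.255) does not contain 63.182.232.254
Longest matching prefix is /15 -> interface Tunnel2.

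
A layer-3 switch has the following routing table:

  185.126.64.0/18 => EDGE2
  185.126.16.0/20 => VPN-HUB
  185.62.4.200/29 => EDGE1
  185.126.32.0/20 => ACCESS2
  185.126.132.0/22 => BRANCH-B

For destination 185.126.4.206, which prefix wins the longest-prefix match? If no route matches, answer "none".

185.126.4.206 is outside every listed prefix and there is no default route.

none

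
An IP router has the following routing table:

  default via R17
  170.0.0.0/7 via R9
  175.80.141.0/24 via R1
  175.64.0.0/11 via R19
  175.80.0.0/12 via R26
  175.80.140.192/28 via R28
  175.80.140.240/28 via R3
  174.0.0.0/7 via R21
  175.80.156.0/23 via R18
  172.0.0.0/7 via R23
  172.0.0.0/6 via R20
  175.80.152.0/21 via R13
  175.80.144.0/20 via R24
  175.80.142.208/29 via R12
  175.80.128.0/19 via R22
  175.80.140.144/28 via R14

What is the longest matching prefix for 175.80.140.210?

Entries matching 175.80.140.210:
  0.0.0.0/0 (default, matches everything)
  172.0.0.0/6 (172.0.0.0 - 175.255.255.255)
  174.0.0.0/7 (174.0.0.0 - 175.255.255.255)
  175.64.0.0/11 (175.64.0.0 - 175.95.255.255)
  175.80.0.0/12 (175.80.0.0 - 175.95.255.255)
  175.80.128.0/19 (175.80.128.0 - 175.80.159.255)
Most specific is 175.80.128.0/19.

175.80.128.0/19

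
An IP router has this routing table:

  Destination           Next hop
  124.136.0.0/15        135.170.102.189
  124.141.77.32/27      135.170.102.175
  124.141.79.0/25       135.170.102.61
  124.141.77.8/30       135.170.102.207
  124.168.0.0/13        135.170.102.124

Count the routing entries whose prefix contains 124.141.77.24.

No listed prefix contains 124.141.77.24.
Total matching entries: 0.

0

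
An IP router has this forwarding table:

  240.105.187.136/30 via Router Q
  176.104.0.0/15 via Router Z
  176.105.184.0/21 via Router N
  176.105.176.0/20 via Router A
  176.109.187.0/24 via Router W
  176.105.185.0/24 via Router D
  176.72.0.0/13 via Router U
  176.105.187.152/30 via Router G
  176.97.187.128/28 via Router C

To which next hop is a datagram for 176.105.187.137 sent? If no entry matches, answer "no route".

Router N

Routes whose prefix contains 176.105.187.137:
  176.104.0.0/15 (176.104.0.0 - 176.105.255.255) -> Router Z
  176.105.176.0/20 (176.105.176.0 - 176.105.191.255) -> Router A
  176.105.184.0/21 (176.105.184.0 - 176.105.191.255) -> Router N
More-specific entries that do NOT match:
  240.105.187.136/30 (240.105.187.136 - 240.105.187.139) does not contain 176.105.187.137
  176.105.187.152/30 (176.105.187.152 - 176.105.187.155) does not contain 176.105.187.137
  176.97.187.128/28 (176.97.187.128 - 176.97.187.143) does not contain 176.105.187.137
  176.109.187.0/24 (176.109.187.0 - 176.109.187.255) does not contain 176.105.187.137
  176.105.185.0/24 (176.105.185.0 - 176.105.185.255) does not contain 176.105.187.137
Longest matching prefix is /21 -> next hop Router N.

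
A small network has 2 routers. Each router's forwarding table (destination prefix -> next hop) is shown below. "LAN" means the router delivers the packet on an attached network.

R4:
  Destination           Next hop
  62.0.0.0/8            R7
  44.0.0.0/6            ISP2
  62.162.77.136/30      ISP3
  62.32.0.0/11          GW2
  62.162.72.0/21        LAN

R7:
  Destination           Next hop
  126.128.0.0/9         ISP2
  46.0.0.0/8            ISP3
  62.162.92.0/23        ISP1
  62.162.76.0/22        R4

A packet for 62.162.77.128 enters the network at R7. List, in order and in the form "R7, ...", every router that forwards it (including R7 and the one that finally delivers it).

R7, R4

At R7: longest match for 62.162.77.128 is 62.162.76.0/22 -> R4
At R4: longest match for 62.162.77.128 is 62.162.72.0/21 -> LAN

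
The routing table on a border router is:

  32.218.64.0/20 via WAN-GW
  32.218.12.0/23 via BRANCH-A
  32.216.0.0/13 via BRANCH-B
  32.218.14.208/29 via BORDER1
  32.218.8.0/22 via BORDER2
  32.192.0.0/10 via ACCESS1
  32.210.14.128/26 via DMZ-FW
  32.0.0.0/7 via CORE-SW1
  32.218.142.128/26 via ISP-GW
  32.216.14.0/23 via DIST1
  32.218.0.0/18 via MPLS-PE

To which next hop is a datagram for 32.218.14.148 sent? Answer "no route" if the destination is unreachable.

Routes whose prefix contains 32.218.14.148:
  32.0.0.0/7 (32.0.0.0 - 33.255.255.255) -> CORE-SW1
  32.192.0.0/10 (32.192.0.0 - 32.255.255.255) -> ACCESS1
  32.216.0.0/13 (32.216.0.0 - 32.223.255.255) -> BRANCH-B
  32.218.0.0/18 (32.218.0.0 - 32.218.63.255) -> MPLS-PE
More-specific entries that do NOT match:
  32.218.14.208/29 (32.218.14.208 - 32.218.14.215) does not contain 32.218.14.148
  32.210.14.128/26 (32.210.14.128 - 32.210.14.191) does not contain 32.218.14.148
  32.218.142.128/26 (32.218.142.128 - 32.218.142.191) does not contain 32.218.14.148
  32.218.12.0/23 (32.218.12.0 - 32.218.13.255) does not contain 32.218.14.148
  32.216.14.0/23 (32.216.14.0 - 32.216.15.255) does not contain 32.218.14.148
  32.218.8.0/22 (32.218.8.0 - 32.218.11.255) does not contain 32.218.14.148
  32.218.64.0/20 (32.218.64.0 - 32.218.79.255) does not contain 32.218.14.148
Longest matching prefix is /18 -> next hop MPLS-PE.

MPLS-PE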